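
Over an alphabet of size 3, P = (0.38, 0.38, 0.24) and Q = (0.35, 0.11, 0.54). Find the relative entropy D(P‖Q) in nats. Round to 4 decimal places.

D(P‖Q) = Σ p·ln(p/q).
  0.38·ln(0.38/0.35) = 0.03125
  0.38·ln(0.38/0.11) = 0.47108
  0.24·ln(0.24/0.54) = -0.19462
D(P‖Q) = 0.3077 nats.

0.3077 nats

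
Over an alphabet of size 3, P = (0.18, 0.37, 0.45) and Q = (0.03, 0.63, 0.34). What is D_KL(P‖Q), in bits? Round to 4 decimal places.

0.3632 bits

D(P‖Q) = Σ p·log₂(p/q).
  0.18·log₂(0.18/0.03) = 0.46529
  0.37·log₂(0.37/0.63) = -0.28410
  0.45·log₂(0.45/0.34) = 0.18198
D(P‖Q) = 0.3632 bits.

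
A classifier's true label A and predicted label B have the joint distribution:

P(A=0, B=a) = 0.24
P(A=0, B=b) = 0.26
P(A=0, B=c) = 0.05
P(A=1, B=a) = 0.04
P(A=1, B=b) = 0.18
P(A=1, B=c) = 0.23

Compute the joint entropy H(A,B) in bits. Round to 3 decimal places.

2.334 bits

H(A,B) = −Σ p(x,y)·log₂ p(x,y) over all 6 cells.
  cell (0,a): −0.24·log₂0.24 = 0.4941
  cell (0,b): −0.26·log₂0.26 = 0.5053
  cell (0,c): −0.05·log₂0.05 = 0.2161
  cell (1,a): −0.04·log₂0.04 = 0.1858
  cell (1,b): −0.18·log₂0.18 = 0.4453
  cell (1,c): −0.23·log₂0.23 = 0.4877
Sum = 2.334 bits.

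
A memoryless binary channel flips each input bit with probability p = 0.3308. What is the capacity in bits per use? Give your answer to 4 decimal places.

Binary symmetric channel: C = 1 − h₂(ε) where h₂ is the binary entropy function.
h₂(0.3308) = −0.3308·log₂0.3308 − 0.6692·log₂0.6692 = 0.9157.
C = 1 − 0.9157 = 0.0843 bits per channel use.

0.0843 bits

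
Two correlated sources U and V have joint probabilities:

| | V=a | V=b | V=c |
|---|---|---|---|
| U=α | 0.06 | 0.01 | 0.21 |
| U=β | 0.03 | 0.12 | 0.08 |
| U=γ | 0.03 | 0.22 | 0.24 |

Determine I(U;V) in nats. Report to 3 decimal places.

Marginals: p(U) = (0.2800, 0.2300, 0.4900), p(V) = (0.1200, 0.3500, 0.5300).
I(U;V) = Σ p(x,y)·ln[p(x,y)/(p(x)p(y))].
  (α,a): 0.06·ln(1.7857) = 0.0348
  (α,b): 0.01·ln(0.1020) = -0.0228
  (α,c): 0.21·ln(1.4151) = 0.0729
  (β,a): 0.03·ln(1.0870) = 0.0025
  (β,b): 0.12·ln(1.4907) = 0.0479
  (β,c): 0.08·ln(0.6563) = -0.0337
  (γ,a): 0.03·ln(0.5102) = -0.0202
  (γ,b): 0.22·ln(1.2828) = 0.0548
  (γ,c): 0.24·ln(0.9241) = -0.0189
Sum = 0.117 nats.

0.117 nats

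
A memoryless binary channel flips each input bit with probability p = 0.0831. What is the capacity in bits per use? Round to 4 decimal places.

0.5870 bits

Binary symmetric channel: C = 1 − h₂(ε) where h₂ is the binary entropy function.
h₂(0.0831) = −0.0831·log₂0.0831 − 0.9169·log₂0.9169 = 0.4130.
C = 1 − 0.4130 = 0.5870 bits per channel use.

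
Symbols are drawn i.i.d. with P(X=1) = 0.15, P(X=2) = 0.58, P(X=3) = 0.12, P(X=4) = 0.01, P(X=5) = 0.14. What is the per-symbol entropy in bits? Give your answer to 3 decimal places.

H(X) = −Σ p·log₂ p.
  −(0.15)·log₂(0.15) = 0.4105
  −(0.58)·log₂(0.58) = 0.4558
  −(0.12)·log₂(0.12) = 0.3671
  −(0.01)·log₂(0.01) = 0.0664
  −(0.14)·log₂(0.14) = 0.3971
Sum: 0.4105 + 0.4558 + 0.3671 + 0.0664 + 0.3971 = 1.697 bits.

1.697 bits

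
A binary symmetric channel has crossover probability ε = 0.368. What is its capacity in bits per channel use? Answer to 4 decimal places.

0.0509 bits

Binary symmetric channel: C = 1 − h₂(ε) where h₂ is the binary entropy function.
h₂(0.368) = −0.368·log₂0.368 − 0.632·log₂0.632 = 0.9491.
C = 1 − 0.9491 = 0.0509 bits per channel use.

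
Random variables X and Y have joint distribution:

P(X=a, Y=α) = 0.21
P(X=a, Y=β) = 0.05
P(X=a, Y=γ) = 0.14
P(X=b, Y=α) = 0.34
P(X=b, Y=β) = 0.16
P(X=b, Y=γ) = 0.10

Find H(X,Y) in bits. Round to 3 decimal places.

H(X,Y) = −Σ p(x,y)·log₂ p(x,y) over all 6 cells.
  cell (a,α): −0.21·log₂0.21 = 0.4728
  cell (a,β): −0.05·log₂0.05 = 0.2161
  cell (a,γ): −0.14·log₂0.14 = 0.3971
  cell (b,α): −0.34·log₂0.34 = 0.5292
  cell (b,β): −0.16·log₂0.16 = 0.4230
  cell (b,γ): −0.10·log₂0.10 = 0.3322
Sum = 2.370 bits.

2.370 bits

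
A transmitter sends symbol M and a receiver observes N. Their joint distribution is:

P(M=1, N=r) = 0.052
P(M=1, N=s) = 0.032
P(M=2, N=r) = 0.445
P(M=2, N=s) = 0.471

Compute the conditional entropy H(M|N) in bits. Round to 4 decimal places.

Chain rule: H(M|N) = H(M,N) − H(N).
Marginals: p(M) = (0.0840, 0.9160), p(N) = (0.4970, 0.5030).
H(M,N) = 1.4121 bits; H(N) = 1.0000 bits.
H(M|N) = 1.4121 − 1.0000 = 0.4121 bits.

0.4121 bits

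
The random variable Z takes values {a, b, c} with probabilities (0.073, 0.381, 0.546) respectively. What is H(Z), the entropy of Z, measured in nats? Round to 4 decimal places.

0.8891 nats

H(Z) = −Σ p·ln p.
  −(0.073)·ln(0.073) = 0.19106
  −(0.381)·ln(0.381) = 0.36765
  −(0.546)·ln(0.546) = 0.33040
Sum: 0.19106 + 0.36765 + 0.33040 = 0.8891 nats.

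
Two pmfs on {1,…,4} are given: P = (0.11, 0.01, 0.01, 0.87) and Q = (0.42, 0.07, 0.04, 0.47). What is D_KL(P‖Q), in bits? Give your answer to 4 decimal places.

0.5122 bits

D(P‖Q) = Σ p·log₂(p/q).
  0.11·log₂(0.11/0.42) = -0.21262
  0.01·log₂(0.01/0.07) = -0.02807
  0.01·log₂(0.01/0.04) = -0.02000
  0.87·log₂(0.87/0.47) = 0.77287
D(P‖Q) = 0.5122 bits.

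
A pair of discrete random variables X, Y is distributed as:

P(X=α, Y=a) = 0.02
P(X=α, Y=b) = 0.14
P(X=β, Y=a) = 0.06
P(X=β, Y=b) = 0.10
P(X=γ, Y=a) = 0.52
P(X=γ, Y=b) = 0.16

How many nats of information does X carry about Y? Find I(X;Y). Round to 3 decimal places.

Marginals: p(X) = (0.1600, 0.1600, 0.6800), p(Y) = (0.6000, 0.4000).
I(X;Y) = H(X) + H(Y) − H(X,Y).
H(X) = 0.8487, H(Y) = 0.6730, H(X,Y) = 1.3858.
I(X;Y) = 0.8487 + 0.6730 − 1.3858 = 0.136 nats.

0.136 nats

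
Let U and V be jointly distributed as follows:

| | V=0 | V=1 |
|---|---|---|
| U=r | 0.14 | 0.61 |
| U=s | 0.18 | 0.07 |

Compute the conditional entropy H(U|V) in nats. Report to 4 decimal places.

0.4447 nats

Marginals: p(U) = (0.7500, 0.2500), p(V) = (0.3200, 0.6800).
H(U|V) = Σ p(V) · H(U|V=·).
  V=0: p=0.3200, H(U|V=0) = 0.6853
  V=1: p=0.6800, H(U|V=1) = 0.3315
Weighted sum = 0.4447 nats.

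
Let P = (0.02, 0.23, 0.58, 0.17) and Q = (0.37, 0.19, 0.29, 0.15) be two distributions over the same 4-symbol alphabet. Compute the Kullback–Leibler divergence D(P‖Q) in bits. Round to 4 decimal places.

0.5899 bits

D(P‖Q) = Σ p·log₂(p/q).
  0.02·log₂(0.02/0.37) = -0.08419
  0.23·log₂(0.23/0.19) = 0.06340
  0.58·log₂(0.58/0.29) = 0.58000
  0.17·log₂(0.17/0.15) = 0.03070
D(P‖Q) = 0.5899 bits.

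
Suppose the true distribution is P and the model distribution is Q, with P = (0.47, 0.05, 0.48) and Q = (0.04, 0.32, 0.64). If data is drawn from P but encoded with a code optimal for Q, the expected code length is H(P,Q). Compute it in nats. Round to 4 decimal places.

1.7841 nats

H(P,Q) = −Σ p·ln q.
  −0.47·ln(0.04) = 1.51287
  −0.05·ln(0.32) = 0.05697
  −0.48·ln(0.64) = 0.21422
H(P,Q) = 1.7841 nats.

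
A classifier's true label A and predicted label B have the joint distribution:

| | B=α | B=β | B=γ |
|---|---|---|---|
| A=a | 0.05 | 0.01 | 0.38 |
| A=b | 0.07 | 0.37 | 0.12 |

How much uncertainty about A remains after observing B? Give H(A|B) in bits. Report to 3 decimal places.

Chain rule: H(A|B) = H(A,B) − H(B).
Marginals: p(A) = (0.4400, 0.5600), p(B) = (0.1200, 0.3800, 0.5000).
H(A,B) = 1.9793 bits; H(B) = 1.3975 bits.
H(A|B) = 1.9793 − 1.3975 = 0.582 bits.

0.582 bits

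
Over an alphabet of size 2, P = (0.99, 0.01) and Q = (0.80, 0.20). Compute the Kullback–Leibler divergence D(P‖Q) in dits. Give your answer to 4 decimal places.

D(P‖Q) = Σ p·log₁₀(p/q).
  0.99·log₁₀(0.99/0.80) = 0.09162
  0.01·log₁₀(0.01/0.20) = -0.01301
D(P‖Q) = 0.0786 dits.

0.0786 dits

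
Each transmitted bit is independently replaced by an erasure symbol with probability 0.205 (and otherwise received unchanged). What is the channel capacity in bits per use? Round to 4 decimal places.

0.7950 bits

Binary erasure channel: capacity C = 1 − ε.
C = 1 − 0.205 = 0.7950 bits per channel use.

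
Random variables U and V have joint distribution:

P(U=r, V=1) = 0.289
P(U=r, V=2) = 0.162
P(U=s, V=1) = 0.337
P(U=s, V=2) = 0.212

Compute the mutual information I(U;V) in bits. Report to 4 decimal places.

0.0006 bits

Marginals: p(U) = (0.4510, 0.5490), p(V) = (0.6260, 0.3740).
I(U;V) = H(U) + H(V) − H(U,V).
H(U) = 0.9931, H(V) = 0.9537, H(U,V) = 1.9462.
I(U;V) = 0.9931 + 0.9537 − 1.9462 = 0.0006 bits.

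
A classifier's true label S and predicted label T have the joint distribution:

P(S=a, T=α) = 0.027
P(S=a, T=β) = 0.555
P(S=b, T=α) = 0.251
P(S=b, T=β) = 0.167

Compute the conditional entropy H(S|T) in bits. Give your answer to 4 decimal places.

0.6912 bits

Marginals: p(S) = (0.5820, 0.4180), p(T) = (0.2780, 0.7220).
H(S|T) = Σ p(T) · H(S|T=·).
  T=α: p=0.2780, H(S|T=α) = 0.4598
  T=β: p=0.7220, H(S|T=β) = 0.7803
Weighted sum = 0.6912 bits.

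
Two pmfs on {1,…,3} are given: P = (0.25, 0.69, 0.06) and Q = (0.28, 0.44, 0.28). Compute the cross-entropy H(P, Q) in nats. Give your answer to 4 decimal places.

H(P,Q) = −Σ p·ln q.
  −0.25·ln(0.28) = 0.31824
  −0.69·ln(0.44) = 0.56648
  −0.06·ln(0.28) = 0.07638
H(P,Q) = 0.9611 nats.

0.9611 nats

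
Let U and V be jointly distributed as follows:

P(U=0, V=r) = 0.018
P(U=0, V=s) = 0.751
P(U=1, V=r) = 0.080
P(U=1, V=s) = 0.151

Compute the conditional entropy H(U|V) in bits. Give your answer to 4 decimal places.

Marginals: p(U) = (0.7690, 0.2310), p(V) = (0.0980, 0.9020).
H(U|V) = Σ p(V) · H(U|V=·).
  V=r: p=0.0980, H(U|V=r) = 0.6880
  V=s: p=0.9020, H(U|V=s) = 0.6517
Weighted sum = 0.6553 bits.

0.6553 bits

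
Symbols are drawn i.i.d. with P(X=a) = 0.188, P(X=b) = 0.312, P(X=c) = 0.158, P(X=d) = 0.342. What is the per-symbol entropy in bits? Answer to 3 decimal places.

1.928 bits

H(X) = −Σ p·log₂ p.
  −(0.188)·log₂(0.188) = 0.4533
  −(0.312)·log₂(0.312) = 0.5243
  −(0.158)·log₂(0.158) = 0.4206
  −(0.342)·log₂(0.342) = 0.5294
Sum: 0.4533 + 0.5243 + 0.4206 + 0.5294 = 1.928 bits.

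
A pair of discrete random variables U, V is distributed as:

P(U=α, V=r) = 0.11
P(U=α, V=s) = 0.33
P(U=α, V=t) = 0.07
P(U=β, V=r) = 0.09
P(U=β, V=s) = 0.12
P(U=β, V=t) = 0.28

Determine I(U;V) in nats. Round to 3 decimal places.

Marginals: p(U) = (0.5100, 0.4900), p(V) = (0.2000, 0.4500, 0.3500).
I(U;V) = Σ p(x,y)·ln[p(x,y)/(p(x)p(y))].
  (α,r): 0.11·ln(1.0784) = 0.0083
  (α,s): 0.33·ln(1.4379) = 0.1199
  (α,t): 0.07·ln(0.3922) = -0.0655
  (β,r): 0.09·ln(0.9184) = -0.0077
  (β,s): 0.12·ln(0.5442) = -0.0730
  (β,t): 0.28·ln(1.6327) = 0.1373
Sum = 0.119 nats.

0.119 nats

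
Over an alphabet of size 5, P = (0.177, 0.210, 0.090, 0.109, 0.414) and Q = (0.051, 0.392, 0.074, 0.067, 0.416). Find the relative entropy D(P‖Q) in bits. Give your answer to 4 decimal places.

D(P‖Q) = Σ p·log₂(p/q).
  0.177·log₂(0.177/0.051) = 0.31775
  0.210·log₂(0.210/0.392) = -0.18910
  0.090·log₂(0.090/0.074) = 0.02542
  0.109·log₂(0.109/0.067) = 0.07653
  0.414·log₂(0.414/0.416) = -0.00288
D(P‖Q) = 0.2277 bits.

0.2277 bits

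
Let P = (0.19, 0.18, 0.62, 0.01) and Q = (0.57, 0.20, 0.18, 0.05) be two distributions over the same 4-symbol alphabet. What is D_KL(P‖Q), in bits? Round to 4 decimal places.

0.7545 bits

D(P‖Q) = Σ p·log₂(p/q).
  0.19·log₂(0.19/0.57) = -0.30114
  0.18·log₂(0.18/0.20) = -0.02736
  0.62·log₂(0.62/0.18) = 1.10625
  0.01·log₂(0.01/0.05) = -0.02322
D(P‖Q) = 0.7545 bits.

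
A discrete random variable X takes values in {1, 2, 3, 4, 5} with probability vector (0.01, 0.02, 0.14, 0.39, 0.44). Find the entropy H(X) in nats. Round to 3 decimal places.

H(X) = −Σ p·ln p.
  −(0.01)·ln(0.01) = 0.0461
  −(0.02)·ln(0.02) = 0.0782
  −(0.14)·ln(0.14) = 0.2753
  −(0.39)·ln(0.39) = 0.3672
  −(0.44)·ln(0.44) = 0.3612
Sum: 0.0461 + 0.0782 + 0.2753 + 0.3672 + 0.3612 = 1.128 nats.

1.128 nats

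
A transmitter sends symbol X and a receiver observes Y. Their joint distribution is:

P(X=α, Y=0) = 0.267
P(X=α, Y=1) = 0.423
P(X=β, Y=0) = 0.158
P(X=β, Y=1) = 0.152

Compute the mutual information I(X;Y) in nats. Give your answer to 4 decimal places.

0.0066 nats

Marginals: p(X) = (0.6900, 0.3100), p(Y) = (0.4250, 0.5750).
I(X;Y) = Σ p(x,y)·ln[p(x,y)/(p(x)p(y))].
  (α,0): 0.267·ln(0.9105) = -0.02504
  (α,1): 0.423·ln(1.0662) = 0.02710
  (β,0): 0.158·ln(1.1992) = 0.02871
  (β,1): 0.152·ln(0.8527) = -0.02421
Sum = 0.0066 nats.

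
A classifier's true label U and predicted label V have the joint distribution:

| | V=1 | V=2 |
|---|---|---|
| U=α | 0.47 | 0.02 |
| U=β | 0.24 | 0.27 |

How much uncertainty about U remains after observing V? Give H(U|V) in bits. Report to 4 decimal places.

Chain rule: H(U|V) = H(U,V) − H(V).
Marginals: p(U) = (0.4900, 0.5100), p(V) = (0.7100, 0.2900).
H(U,V) = 1.6290 bits; H(V) = 0.8687 bits.
H(U|V) = 1.6290 − 0.8687 = 0.7603 bits.

0.7603 bits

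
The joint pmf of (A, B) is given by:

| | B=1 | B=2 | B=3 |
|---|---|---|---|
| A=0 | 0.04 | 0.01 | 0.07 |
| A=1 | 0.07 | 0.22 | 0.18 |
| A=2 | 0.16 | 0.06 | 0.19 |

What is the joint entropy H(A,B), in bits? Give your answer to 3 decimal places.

2.837 bits

H(A,B) = −Σ p(x,y)·log₂ p(x,y) over all 9 cells.
  cell (0,1): −0.04·log₂0.04 = 0.1858
  cell (0,2): −0.01·log₂0.01 = 0.0664
  cell (0,3): −0.07·log₂0.07 = 0.2686
  cell (1,1): −0.07·log₂0.07 = 0.2686
  cell (1,2): −0.22·log₂0.22 = 0.4806
  cell (1,3): −0.18·log₂0.18 = 0.4453
  cell (2,1): −0.16·log₂0.16 = 0.4230
  cell (2,2): −0.06·log₂0.06 = 0.2435
  cell (2,3): −0.19·log₂0.19 = 0.4552
Sum = 2.837 bits.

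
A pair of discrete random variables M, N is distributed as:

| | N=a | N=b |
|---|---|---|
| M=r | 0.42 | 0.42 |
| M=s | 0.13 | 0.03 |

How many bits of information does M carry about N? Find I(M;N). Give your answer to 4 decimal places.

Marginals: p(M) = (0.8400, 0.1600), p(N) = (0.5500, 0.4500).
I(M;N) = Σ p(x,y)·log₂[p(x,y)/(p(x)p(y))].
  (r,a): 0.42·log₂(0.9091) = -0.05775
  (r,b): 0.42·log₂(1.1111) = 0.06384
  (s,a): 0.13·log₂(1.4773) = 0.07318
  (s,b): 0.03·log₂(0.4167) = -0.03789
Sum = 0.0414 bits.

0.0414 bits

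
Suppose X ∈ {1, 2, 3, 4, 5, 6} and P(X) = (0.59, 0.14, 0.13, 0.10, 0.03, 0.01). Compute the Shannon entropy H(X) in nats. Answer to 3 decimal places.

1.233 nats

H(X) = −Σ p·ln p.
  −(0.59)·ln(0.59) = 0.3113
  −(0.14)·ln(0.14) = 0.2753
  −(0.13)·ln(0.13) = 0.2652
  −(0.10)·ln(0.10) = 0.2303
  −(0.03)·ln(0.03) = 0.1052
  −(0.01)·ln(0.01) = 0.0461
Sum: 0.3113 + 0.2753 + 0.2652 + 0.2303 + 0.1052 + 0.0461 = 1.233 nats.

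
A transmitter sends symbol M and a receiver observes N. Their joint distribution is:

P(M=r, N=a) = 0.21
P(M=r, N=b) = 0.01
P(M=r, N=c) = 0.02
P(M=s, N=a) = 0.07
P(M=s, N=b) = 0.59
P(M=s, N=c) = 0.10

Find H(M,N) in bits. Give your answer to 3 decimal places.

1.702 bits

H(M,N) = −Σ p(x,y)·log₂ p(x,y) over all 6 cells.
  cell (r,a): −0.21·log₂0.21 = 0.4728
  cell (r,b): −0.01·log₂0.01 = 0.0664
  cell (r,c): −0.02·log₂0.02 = 0.1129
  cell (s,a): −0.07·log₂0.07 = 0.2686
  cell (s,b): −0.59·log₂0.59 = 0.4491
  cell (s,c): −0.10·log₂0.10 = 0.3322
Sum = 1.702 bits.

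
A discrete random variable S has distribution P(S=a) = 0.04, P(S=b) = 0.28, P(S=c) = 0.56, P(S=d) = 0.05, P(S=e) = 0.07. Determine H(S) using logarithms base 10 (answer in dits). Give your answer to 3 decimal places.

H(S) = −Σ p·log₁₀ p.
  −(0.04)·log₁₀(0.04) = 0.0559
  −(0.28)·log₁₀(0.28) = 0.1548
  −(0.56)·log₁₀(0.56) = 0.1410
  −(0.05)·log₁₀(0.05) = 0.0651
  −(0.07)·log₁₀(0.07) = 0.0808
Sum: 0.0559 + 0.1548 + 0.1410 + 0.0651 + 0.0808 = 0.498 dits.

0.498 dits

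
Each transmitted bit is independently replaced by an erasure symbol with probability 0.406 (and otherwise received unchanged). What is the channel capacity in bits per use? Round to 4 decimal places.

0.5940 bits

Binary erasure channel: capacity C = 1 − ε.
C = 1 − 0.406 = 0.5940 bits per channel use.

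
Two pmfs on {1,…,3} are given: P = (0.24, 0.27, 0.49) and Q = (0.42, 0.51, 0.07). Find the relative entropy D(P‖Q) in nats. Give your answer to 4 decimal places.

0.6475 nats

D(P‖Q) = Σ p·ln(p/q).
  0.24·ln(0.24/0.42) = -0.13431
  0.27·ln(0.27/0.51) = -0.17172
  0.49·ln(0.49/0.07) = 0.95350
D(P‖Q) = 0.6475 nats.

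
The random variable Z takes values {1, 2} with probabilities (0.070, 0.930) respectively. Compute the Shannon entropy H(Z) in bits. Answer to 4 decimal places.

0.3659 bits

H(Z) = −Σ p·log₂ p.
  −(0.070)·log₂(0.070) = 0.26856
  −(0.930)·log₂(0.930) = 0.09737
Sum: 0.26856 + 0.09737 = 0.3659 bits.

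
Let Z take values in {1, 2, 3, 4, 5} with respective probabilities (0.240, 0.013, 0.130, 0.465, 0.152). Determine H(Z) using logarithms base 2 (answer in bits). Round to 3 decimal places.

1.885 bits

H(Z) = −Σ p·log₂ p.
  −(0.240)·log₂(0.240) = 0.4941
  −(0.013)·log₂(0.013) = 0.0814
  −(0.130)·log₂(0.130) = 0.3826
  −(0.465)·log₂(0.465) = 0.5137
  −(0.152)·log₂(0.152) = 0.4131
Sum: 0.4941 + 0.0814 + 0.3826 + 0.5137 + 0.4131 = 1.885 bits.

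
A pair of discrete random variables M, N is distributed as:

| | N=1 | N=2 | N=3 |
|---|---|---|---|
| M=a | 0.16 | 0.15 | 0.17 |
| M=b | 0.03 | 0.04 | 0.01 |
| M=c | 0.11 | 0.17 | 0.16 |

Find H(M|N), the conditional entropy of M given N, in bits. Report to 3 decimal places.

1.299 bits

Marginals: p(M) = (0.4800, 0.0800, 0.4400), p(N) = (0.3000, 0.3600, 0.3400).
H(M|N) = Σ p(N) · H(M|N=·).
  N=1: p=0.3000, H(M|N=1) = 1.3466
  N=2: p=0.3600, H(M|N=2) = 1.3896
  N=3: p=0.3400, H(M|N=3) = 1.1614
Weighted sum = 1.299 bits.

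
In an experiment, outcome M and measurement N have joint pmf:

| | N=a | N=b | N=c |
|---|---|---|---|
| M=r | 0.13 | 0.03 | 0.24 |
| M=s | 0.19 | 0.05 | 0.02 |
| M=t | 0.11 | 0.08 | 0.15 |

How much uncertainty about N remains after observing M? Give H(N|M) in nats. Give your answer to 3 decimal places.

Marginals: p(M) = (0.4000, 0.2600, 0.3400), p(N) = (0.4300, 0.1600, 0.4100).
H(N|M) = Σ p(M) · H(N|M=·).
  M=r: p=0.4000, H(N|M=r) = 0.8660
  M=s: p=0.2600, H(N|M=s) = 0.7436
  M=t: p=0.3400, H(N|M=t) = 1.0666
Weighted sum = 0.902 nats.

0.902 nats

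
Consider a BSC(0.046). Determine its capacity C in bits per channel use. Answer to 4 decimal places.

Binary symmetric channel: C = 1 − h₂(ε) where h₂ is the binary entropy function.
h₂(0.046) = −0.046·log₂0.046 − 0.954·log₂0.954 = 0.2692.
C = 1 − 0.2692 = 0.7308 bits per channel use.

0.7308 bits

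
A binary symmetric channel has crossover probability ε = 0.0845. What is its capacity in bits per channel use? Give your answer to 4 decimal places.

Binary symmetric channel: C = 1 − h₂(ε) where h₂ is the binary entropy function.
h₂(0.0845) = −0.0845·log₂0.0845 − 0.9155·log₂0.9155 = 0.4178.
C = 1 − 0.4178 = 0.5822 bits per channel use.

0.5822 bits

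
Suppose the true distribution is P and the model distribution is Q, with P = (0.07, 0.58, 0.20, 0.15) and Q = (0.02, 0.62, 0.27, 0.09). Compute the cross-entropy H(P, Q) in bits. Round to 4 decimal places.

1.6940 bits

H(P,Q) = −Σ p·log₂ q.
  −0.07·log₂(0.02) = 0.39507
  −0.58·log₂(0.62) = 0.40000
  −0.20·log₂(0.27) = 0.37779
  −0.15·log₂(0.09) = 0.52109
H(P,Q) = 1.6940 bits.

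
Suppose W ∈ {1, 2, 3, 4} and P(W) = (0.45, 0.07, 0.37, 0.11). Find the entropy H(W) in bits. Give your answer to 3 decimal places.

1.668 bits

H(W) = −Σ p·log₂ p.
  −(0.45)·log₂(0.45) = 0.5184
  −(0.07)·log₂(0.07) = 0.2686
  −(0.37)·log₂(0.37) = 0.5307
  −(0.11)·log₂(0.11) = 0.3503
Sum: 0.5184 + 0.2686 + 0.5307 + 0.3503 = 1.668 bits.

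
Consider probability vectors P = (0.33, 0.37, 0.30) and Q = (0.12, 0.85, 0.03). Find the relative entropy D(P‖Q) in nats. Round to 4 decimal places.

D(P‖Q) = Σ p·ln(p/q).
  0.33·ln(0.33/0.12) = 0.33383
  0.37·ln(0.37/0.85) = -0.30774
  0.30·ln(0.30/0.03) = 0.69078
D(P‖Q) = 0.7169 nats.

0.7169 nats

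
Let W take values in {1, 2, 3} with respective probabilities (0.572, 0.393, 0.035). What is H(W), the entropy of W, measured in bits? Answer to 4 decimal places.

1.1598 bits

H(W) = −Σ p·log₂ p.
  −(0.572)·log₂(0.572) = 0.46098
  −(0.393)·log₂(0.393) = 0.52953
  −(0.035)·log₂(0.035) = 0.16928
Sum: 0.46098 + 0.52953 + 0.16928 = 1.1598 bits.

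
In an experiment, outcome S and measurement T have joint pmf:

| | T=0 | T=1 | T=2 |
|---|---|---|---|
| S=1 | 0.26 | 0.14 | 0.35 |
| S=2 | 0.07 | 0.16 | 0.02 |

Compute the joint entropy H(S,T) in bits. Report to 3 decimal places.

2.237 bits

H(S,T) = −Σ p(x,y)·log₂ p(x,y) over all 6 cells.
  cell (1,0): −0.26·log₂0.26 = 0.5053
  cell (1,1): −0.14·log₂0.14 = 0.3971
  cell (1,2): −0.35·log₂0.35 = 0.5301
  cell (2,0): −0.07·log₂0.07 = 0.2686
  cell (2,1): −0.16·log₂0.16 = 0.4230
  cell (2,2): −0.02·log₂0.02 = 0.1129
Sum = 2.237 bits.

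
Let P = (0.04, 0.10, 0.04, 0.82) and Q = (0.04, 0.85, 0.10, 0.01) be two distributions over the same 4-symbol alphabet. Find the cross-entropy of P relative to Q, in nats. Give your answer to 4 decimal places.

4.0133 nats

H(P,Q) = −Σ p·ln q.
  −0.04·ln(0.04) = 0.12876
  −0.10·ln(0.85) = 0.01625
  −0.04·ln(0.10) = 0.09210
  −0.82·ln(0.01) = 3.77624
H(P,Q) = 4.0133 nats.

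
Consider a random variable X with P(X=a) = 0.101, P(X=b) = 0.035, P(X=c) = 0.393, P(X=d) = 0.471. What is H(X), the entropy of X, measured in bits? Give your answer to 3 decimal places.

H(X) = −Σ p·log₂ p.
  −(0.101)·log₂(0.101) = 0.3341
  −(0.035)·log₂(0.035) = 0.1693
  −(0.393)·log₂(0.393) = 0.5295
  −(0.471)·log₂(0.471) = 0.5116
Sum: 0.3341 + 0.1693 + 0.5295 + 0.5116 = 1.544 bits.

1.544 bits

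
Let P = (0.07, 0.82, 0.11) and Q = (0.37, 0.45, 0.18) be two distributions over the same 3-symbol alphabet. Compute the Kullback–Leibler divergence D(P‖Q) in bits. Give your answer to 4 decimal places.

D(P‖Q) = Σ p·log₂(p/q).
  0.07·log₂(0.07/0.37) = -0.16815
  0.82·log₂(0.82/0.45) = 0.70987
  0.11·log₂(0.11/0.18) = -0.07815
D(P‖Q) = 0.4636 bits.

0.4636 bits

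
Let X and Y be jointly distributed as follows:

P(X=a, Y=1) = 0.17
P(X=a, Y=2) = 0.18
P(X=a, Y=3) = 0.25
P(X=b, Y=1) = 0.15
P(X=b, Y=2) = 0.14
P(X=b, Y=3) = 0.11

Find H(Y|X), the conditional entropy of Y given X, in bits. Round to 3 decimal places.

Chain rule: H(Y|X) = H(X,Y) − H(X).
Marginals: p(X) = (0.6000, 0.4000), p(Y) = (0.3200, 0.3200, 0.3600).
H(X,Y) = 2.5378 bits; H(X) = 0.9710 bits.
H(Y|X) = 2.5378 − 0.9710 = 1.567 bits.

1.567 bits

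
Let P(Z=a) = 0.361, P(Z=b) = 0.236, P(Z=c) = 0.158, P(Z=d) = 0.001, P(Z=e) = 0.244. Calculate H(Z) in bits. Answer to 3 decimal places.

H(Z) = −Σ p·log₂ p.
  −(0.361)·log₂(0.361) = 0.5306
  −(0.236)·log₂(0.236) = 0.4916
  −(0.158)·log₂(0.158) = 0.4206
  −(0.001)·log₂(0.001) = 0.0100
  −(0.244)·log₂(0.244) = 0.4966
Sum: 0.5306 + 0.4916 + 0.4206 + 0.0100 + 0.4966 = 1.949 bits.

1.949 bits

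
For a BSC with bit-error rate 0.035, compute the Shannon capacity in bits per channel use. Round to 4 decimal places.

Binary symmetric channel: C = 1 − h₂(ε) where h₂ is the binary entropy function.
h₂(0.035) = −0.035·log₂0.035 − 0.965·log₂0.965 = 0.2189.
C = 1 − 0.2189 = 0.7811 bits per channel use.

0.7811 bits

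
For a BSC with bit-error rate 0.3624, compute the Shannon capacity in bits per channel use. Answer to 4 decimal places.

0.0553 bits

Binary symmetric channel: C = 1 − h₂(ε) where h₂ is the binary entropy function.
h₂(0.3624) = −0.3624·log₂0.3624 − 0.6376·log₂0.6376 = 0.9447.
C = 1 − 0.9447 = 0.0553 bits per channel use.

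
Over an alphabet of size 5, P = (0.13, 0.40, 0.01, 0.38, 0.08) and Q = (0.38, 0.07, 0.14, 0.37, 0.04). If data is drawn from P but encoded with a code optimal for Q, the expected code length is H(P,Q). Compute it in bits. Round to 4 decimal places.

2.6610 bits

H(P,Q) = −Σ p·log₂ q.
  −0.13·log₂(0.38) = 0.18147
  −0.40·log₂(0.07) = 1.53460
  −0.01·log₂(0.14) = 0.02837
  −0.38·log₂(0.37) = 0.54507
  −0.08·log₂(0.04) = 0.37151
H(P,Q) = 2.6610 bits.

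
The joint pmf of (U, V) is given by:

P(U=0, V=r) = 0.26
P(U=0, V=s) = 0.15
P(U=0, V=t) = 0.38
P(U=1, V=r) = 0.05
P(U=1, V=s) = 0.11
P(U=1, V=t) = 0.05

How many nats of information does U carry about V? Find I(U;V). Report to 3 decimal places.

0.045 nats

Marginals: p(U) = (0.7900, 0.2100), p(V) = (0.3100, 0.2600, 0.4300).
I(U;V) = Σ p(x,y)·ln[p(x,y)/(p(x)p(y))].
  (0,r): 0.26·ln(1.0617) = 0.0156
  (0,s): 0.15·ln(0.7303) = -0.0471
  (0,t): 0.38·ln(1.1186) = 0.0426
  (1,r): 0.05·ln(0.7680) = -0.0132
  (1,s): 0.11·ln(2.0147) = 0.0770
  (1,t): 0.05·ln(0.5537) = -0.0296
Sum = 0.045 nats.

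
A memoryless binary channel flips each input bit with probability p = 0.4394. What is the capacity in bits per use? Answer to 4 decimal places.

0.0106 bits

Binary symmetric channel: C = 1 − h₂(ε) where h₂ is the binary entropy function.
h₂(0.4394) = −0.4394·log₂0.4394 − 0.5606·log₂0.5606 = 0.9894.
C = 1 − 0.9894 = 0.0106 bits per channel use.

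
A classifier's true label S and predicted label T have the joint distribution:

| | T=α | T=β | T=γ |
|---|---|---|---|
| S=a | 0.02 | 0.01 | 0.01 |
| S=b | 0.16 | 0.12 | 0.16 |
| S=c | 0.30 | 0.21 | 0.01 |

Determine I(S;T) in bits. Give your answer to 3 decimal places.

0.161 bits

Marginals: p(S) = (0.0400, 0.4400, 0.5200), p(T) = (0.4800, 0.3400, 0.1800).
I(S;T) = Σ p(x,y)·log₂[p(x,y)/(p(x)p(y))].
  (a,α): 0.02·log₂(1.0417) = 0.0012
  (a,β): 0.01·log₂(0.7353) = -0.0044
  (a,γ): 0.01·log₂(1.3889) = 0.0047
  (b,α): 0.16·log₂(0.7576) = -0.0641
  (b,β): 0.12·log₂(0.8021) = -0.0382
  (b,γ): 0.16·log₂(2.0202) = 0.1623
  (c,α): 0.30·log₂(1.2019) = 0.0796
  (c,β): 0.21·log₂(1.1878) = 0.0521
  (c,γ): 0.01·log₂(0.1068) = -0.0323
Sum = 0.161 bits.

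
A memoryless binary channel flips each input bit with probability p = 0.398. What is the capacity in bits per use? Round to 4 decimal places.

Binary symmetric channel: C = 1 − h₂(ε) where h₂ is the binary entropy function.
h₂(0.398) = −0.398·log₂0.398 − 0.602·log₂0.602 = 0.9698.
C = 1 − 0.9698 = 0.0302 bits per channel use.

0.0302 bits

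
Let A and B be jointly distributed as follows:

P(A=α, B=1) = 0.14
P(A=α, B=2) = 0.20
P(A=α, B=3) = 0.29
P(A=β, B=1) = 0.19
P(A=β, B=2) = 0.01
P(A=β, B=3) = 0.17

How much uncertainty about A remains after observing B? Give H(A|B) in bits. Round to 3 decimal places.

Chain rule: H(A|B) = H(A,B) − H(B).
Marginals: p(A) = (0.6300, 0.3700), p(B) = (0.3300, 0.2100, 0.4600).
H(A,B) = 2.3357 bits; H(B) = 1.5160 bits.
H(A|B) = 2.3357 − 1.5160 = 0.820 bits.

0.820 bits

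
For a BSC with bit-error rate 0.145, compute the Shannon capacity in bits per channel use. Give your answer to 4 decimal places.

0.4028 bits

Binary symmetric channel: C = 1 − h₂(ε) where h₂ is the binary entropy function.
h₂(0.145) = −0.145·log₂0.145 − 0.855·log₂0.855 = 0.5972.
C = 1 − 0.5972 = 0.4028 bits per channel use.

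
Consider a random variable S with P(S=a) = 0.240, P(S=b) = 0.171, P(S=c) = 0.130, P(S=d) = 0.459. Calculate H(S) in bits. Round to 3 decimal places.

H(S) = −Σ p·log₂ p.
  −(0.240)·log₂(0.240) = 0.4941
  −(0.171)·log₂(0.171) = 0.4357
  −(0.130)·log₂(0.130) = 0.3826
  −(0.459)·log₂(0.459) = 0.5157
Sum: 0.4941 + 0.4357 + 0.3826 + 0.5157 = 1.828 bits.

1.828 bits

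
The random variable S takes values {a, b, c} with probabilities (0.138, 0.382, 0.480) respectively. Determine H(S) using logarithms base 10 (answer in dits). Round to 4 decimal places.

0.4314 dits

H(S) = −Σ p·log₁₀ p.
  −(0.138)·log₁₀(0.138) = 0.11870
  −(0.382)·log₁₀(0.382) = 0.15965
  −(0.480)·log₁₀(0.480) = 0.15300
Sum: 0.11870 + 0.15965 + 0.15300 = 0.4314 dits.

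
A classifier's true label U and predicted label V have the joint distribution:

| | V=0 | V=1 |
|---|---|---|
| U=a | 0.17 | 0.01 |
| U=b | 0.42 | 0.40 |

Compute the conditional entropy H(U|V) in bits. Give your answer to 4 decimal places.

Marginals: p(U) = (0.1800, 0.8200), p(V) = (0.5900, 0.4100).
H(U|V) = Σ p(V) · H(U|V=·).
  V=0: p=0.5900, H(U|V=0) = 0.8663
  V=1: p=0.4100, H(U|V=1) = 0.1654
Weighted sum = 0.5789 bits.

0.5789 bits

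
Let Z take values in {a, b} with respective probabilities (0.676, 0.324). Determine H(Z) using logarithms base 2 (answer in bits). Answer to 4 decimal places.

0.9087 bits

H(Z) = −Σ p·log₂ p.
  −(0.676)·log₂(0.676) = 0.38188
  −(0.324)·log₂(0.324) = 0.52680
Sum: 0.38188 + 0.52680 = 0.9087 bits.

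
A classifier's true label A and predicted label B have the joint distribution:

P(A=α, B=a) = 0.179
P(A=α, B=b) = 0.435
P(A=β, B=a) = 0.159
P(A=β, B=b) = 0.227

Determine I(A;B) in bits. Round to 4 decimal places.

0.0110 bits

Marginals: p(A) = (0.6140, 0.3860), p(B) = (0.3380, 0.6620).
I(A;B) = H(A) + H(B) − H(A,B).
H(A) = 0.9622, H(B) = 0.9229, H(A,B) = 1.8741.
I(A;B) = 0.9622 + 0.9229 − 1.8741 = 0.0110 bits.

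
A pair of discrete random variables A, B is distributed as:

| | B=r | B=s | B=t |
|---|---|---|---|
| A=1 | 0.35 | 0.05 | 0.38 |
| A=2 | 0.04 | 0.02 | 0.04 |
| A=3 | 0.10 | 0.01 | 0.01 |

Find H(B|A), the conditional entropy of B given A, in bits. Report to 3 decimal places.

Marginals: p(A) = (0.7800, 0.1000, 0.1200), p(B) = (0.4900, 0.0800, 0.4300).
H(B|A) = Σ p(A) · H(B|A=·).
  A=1: p=0.7800, H(B|A=1) = 1.2783
  A=2: p=0.1000, H(B|A=2) = 1.5219
  A=3: p=0.1200, H(B|A=3) = 0.8167
Weighted sum = 1.247 bits.

1.247 bits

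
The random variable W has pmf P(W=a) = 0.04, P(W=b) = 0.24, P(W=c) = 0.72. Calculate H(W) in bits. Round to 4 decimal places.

H(W) = −Σ p·log₂ p.
  −(0.04)·log₂(0.04) = 0.18575
  −(0.24)·log₂(0.24) = 0.49413
  −(0.72)·log₂(0.72) = 0.34123
Sum: 0.18575 + 0.49413 + 0.34123 = 1.0211 bits.

1.0211 bits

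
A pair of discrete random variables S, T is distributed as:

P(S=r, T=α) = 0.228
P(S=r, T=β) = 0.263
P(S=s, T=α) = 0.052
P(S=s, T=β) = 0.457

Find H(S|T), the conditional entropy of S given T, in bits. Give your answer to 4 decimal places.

Marginals: p(S) = (0.4910, 0.5090), p(T) = (0.2800, 0.7200).
H(S|T) = Σ p(T) · H(S|T=·).
  T=α: p=0.2800, H(S|T=α) = 0.6924
  T=β: p=0.7200, H(S|T=β) = 0.9470
Weighted sum = 0.8757 bits.

0.8757 bits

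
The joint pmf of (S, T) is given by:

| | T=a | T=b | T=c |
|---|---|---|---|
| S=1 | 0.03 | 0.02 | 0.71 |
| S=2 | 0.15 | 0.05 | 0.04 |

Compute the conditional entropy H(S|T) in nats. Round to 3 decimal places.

0.279 nats

Marginals: p(S) = (0.7600, 0.2400), p(T) = (0.1800, 0.0700, 0.7500).
H(S|T) = Σ p(T) · H(S|T=·).
  T=a: p=0.1800, H(S|T=a) = 0.4506
  T=b: p=0.0700, H(S|T=b) = 0.5983
  T=c: p=0.7500, H(S|T=c) = 0.2082
Weighted sum = 0.279 nats.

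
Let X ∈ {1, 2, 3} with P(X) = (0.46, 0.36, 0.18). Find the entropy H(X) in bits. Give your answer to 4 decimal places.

1.4913 bits

H(X) = −Σ p·log₂ p.
  −(0.46)·log₂(0.46) = 0.51534
  −(0.36)·log₂(0.36) = 0.53062
  −(0.18)·log₂(0.18) = 0.44531
Sum: 0.51534 + 0.53062 + 0.44531 = 1.4913 bits.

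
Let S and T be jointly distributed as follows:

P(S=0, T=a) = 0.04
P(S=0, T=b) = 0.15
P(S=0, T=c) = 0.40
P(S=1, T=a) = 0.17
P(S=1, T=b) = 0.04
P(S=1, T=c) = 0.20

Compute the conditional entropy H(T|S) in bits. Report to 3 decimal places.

1.233 bits

Chain rule: H(T|S) = H(S,T) − H(S).
Marginals: p(S) = (0.5900, 0.4100), p(T) = (0.2100, 0.1900, 0.6000).
H(S,T) = 2.2098 bits; H(S) = 0.9765 bits.
H(T|S) = 2.2098 − 0.9765 = 1.233 bits.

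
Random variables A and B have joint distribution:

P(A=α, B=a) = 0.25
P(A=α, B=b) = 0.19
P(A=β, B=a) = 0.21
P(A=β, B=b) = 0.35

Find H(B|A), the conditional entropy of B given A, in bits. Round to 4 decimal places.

Chain rule: H(B|A) = H(A,B) − H(A).
Marginals: p(A) = (0.4400, 0.5600), p(B) = (0.4600, 0.5400).
H(A,B) = 1.9582 bits; H(A) = 0.9896 bits.
H(B|A) = 1.9582 − 0.9896 = 0.9686 bits.

0.9686 bits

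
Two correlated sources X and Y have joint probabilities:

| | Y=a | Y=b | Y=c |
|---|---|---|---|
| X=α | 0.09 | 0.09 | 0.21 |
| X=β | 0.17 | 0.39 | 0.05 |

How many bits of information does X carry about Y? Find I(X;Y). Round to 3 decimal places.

Marginals: p(X) = (0.3900, 0.6100), p(Y) = (0.2600, 0.4800, 0.2600).
I(X;Y) = Σ p(x,y)·log₂[p(x,y)/(p(x)p(y))].
  (α,a): 0.09·log₂(0.8876) = -0.0155
  (α,b): 0.09·log₂(0.4808) = -0.0951
  (α,c): 0.21·log₂(2.0710) = 0.2206
  (β,a): 0.17·log₂(1.0719) = 0.0170
  (β,b): 0.39·log₂(1.3320) = 0.1613
  (β,c): 0.05·log₂(0.3153) = -0.0833
Sum = 0.205 bits.

0.205 bits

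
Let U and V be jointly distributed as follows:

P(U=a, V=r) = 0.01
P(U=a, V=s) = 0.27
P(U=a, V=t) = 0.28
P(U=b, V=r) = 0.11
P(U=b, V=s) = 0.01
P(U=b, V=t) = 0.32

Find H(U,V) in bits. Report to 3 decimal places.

2.033 bits

H(U,V) = −Σ p(x,y)·log₂ p(x,y) over all 6 cells.
  cell (a,r): −0.01·log₂0.01 = 0.0664
  cell (a,s): −0.27·log₂0.27 = 0.5100
  cell (a,t): −0.28·log₂0.28 = 0.5142
  cell (b,r): −0.11·log₂0.11 = 0.3503
  cell (b,s): −0.01·log₂0.01 = 0.0664
  cell (b,t): −0.32·log₂0.32 = 0.5260
Sum = 2.033 bits.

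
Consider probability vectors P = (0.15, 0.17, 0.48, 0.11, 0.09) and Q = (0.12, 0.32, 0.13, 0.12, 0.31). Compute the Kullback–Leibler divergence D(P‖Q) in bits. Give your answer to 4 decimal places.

D(P‖Q) = Σ p·log₂(p/q).
  0.15·log₂(0.15/0.12) = 0.04829
  0.17·log₂(0.17/0.32) = -0.15513
  0.48·log₂(0.48/0.13) = 0.90457
  0.11·log₂(0.11/0.12) = -0.01381
  0.09·log₂(0.09/0.31) = -0.16058
D(P‖Q) = 0.6233 bits.

0.6233 bits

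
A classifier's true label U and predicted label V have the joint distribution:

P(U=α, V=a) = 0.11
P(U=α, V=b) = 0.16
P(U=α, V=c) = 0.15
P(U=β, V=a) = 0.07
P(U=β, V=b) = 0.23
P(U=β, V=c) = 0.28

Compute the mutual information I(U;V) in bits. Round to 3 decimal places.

Marginals: p(U) = (0.4200, 0.5800), p(V) = (0.1800, 0.3900, 0.4300).
I(U;V) = H(U) + H(V) − H(U,V).
H(U) = 0.9815, H(V) = 1.4987, H(U,V) = 2.4543.
I(U;V) = 0.9815 + 1.4987 − 2.4543 = 0.026 bits.

0.026 bits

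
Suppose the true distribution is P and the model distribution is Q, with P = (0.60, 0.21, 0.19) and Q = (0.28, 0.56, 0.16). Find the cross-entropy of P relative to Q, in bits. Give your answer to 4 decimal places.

1.7799 bits

H(P,Q) = −Σ p·log₂ q.
  −0.60·log₂(0.28) = 1.10190
  −0.21·log₂(0.56) = 0.17567
  −0.19·log₂(0.16) = 0.50233
H(P,Q) = 1.7799 bits.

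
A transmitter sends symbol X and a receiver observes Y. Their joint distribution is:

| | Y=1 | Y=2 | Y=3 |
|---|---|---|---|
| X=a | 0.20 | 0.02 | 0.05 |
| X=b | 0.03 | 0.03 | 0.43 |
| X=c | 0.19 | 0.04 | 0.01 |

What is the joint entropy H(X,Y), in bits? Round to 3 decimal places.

H(X,Y) = −Σ p(x,y)·log₂ p(x,y) over all 9 cells.
  cell (a,1): −0.20·log₂0.20 = 0.4644
  cell (a,2): −0.02·log₂0.02 = 0.1129
  cell (a,3): −0.05·log₂0.05 = 0.2161
  cell (b,1): −0.03·log₂0.03 = 0.1518
  cell (b,2): −0.03·log₂0.03 = 0.1518
  cell (b,3): −0.43·log₂0.43 = 0.5236
  cell (c,1): −0.19·log₂0.19 = 0.4552
  cell (c,2): −0.04·log₂0.04 = 0.1858
  cell (c,3): −0.01·log₂0.01 = 0.0664
Sum = 2.328 bits.

2.328 bits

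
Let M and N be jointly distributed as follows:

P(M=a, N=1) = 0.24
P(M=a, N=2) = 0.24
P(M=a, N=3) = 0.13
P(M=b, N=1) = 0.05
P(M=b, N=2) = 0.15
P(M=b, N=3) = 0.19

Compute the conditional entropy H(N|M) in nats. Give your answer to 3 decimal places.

Chain rule: H(N|M) = H(M,N) − H(M).
Marginals: p(M) = (0.6100, 0.3900), p(N) = (0.2900, 0.3900, 0.3200).
H(M,N) = 1.7001 nats; H(M) = 0.6687 nats.
H(N|M) = 1.7001 − 0.6687 = 1.031 nats.

1.031 nats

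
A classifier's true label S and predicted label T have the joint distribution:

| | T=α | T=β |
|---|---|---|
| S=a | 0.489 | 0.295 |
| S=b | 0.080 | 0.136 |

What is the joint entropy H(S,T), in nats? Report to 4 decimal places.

H(S,T) = −Σ p(x,y)·ln p(x,y) over all 4 cells.
  cell (a,α): −0.489·ln0.489 = 0.34983
  cell (a,β): −0.295·ln0.295 = 0.36013
  cell (b,α): −0.080·ln0.080 = 0.20206
  cell (b,β): −0.136·ln0.136 = 0.27133
Sum = 1.1833 nats.

1.1833 nats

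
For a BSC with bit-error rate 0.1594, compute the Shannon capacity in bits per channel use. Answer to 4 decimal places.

0.3671 bits

Binary symmetric channel: C = 1 − h₂(ε) where h₂ is the binary entropy function.
h₂(0.1594) = −0.1594·log₂0.1594 − 0.8406·log₂0.8406 = 0.6329.
C = 1 − 0.6329 = 0.3671 bits per channel use.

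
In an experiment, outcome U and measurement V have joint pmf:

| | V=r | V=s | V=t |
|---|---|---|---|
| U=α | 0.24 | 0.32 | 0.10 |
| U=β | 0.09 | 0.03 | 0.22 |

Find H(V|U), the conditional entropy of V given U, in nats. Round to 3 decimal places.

Chain rule: H(V|U) = H(U,V) − H(U).
Marginals: p(U) = (0.6600, 0.3400), p(V) = (0.3300, 0.3500, 0.3200).
H(U,V) = 1.5924 nats; H(U) = 0.6410 nats.
H(V|U) = 1.5924 − 0.6410 = 0.951 nats.

0.951 nats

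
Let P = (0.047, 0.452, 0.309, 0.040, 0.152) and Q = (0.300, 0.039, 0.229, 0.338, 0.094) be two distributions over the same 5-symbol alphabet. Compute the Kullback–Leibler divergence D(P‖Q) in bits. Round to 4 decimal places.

D(P‖Q) = Σ p·log₂(p/q).
  0.047·log₂(0.047/0.300) = -0.12569
  0.452·log₂(0.452/0.039) = 1.59772
  0.309·log₂(0.309/0.229) = 0.13357
  0.040·log₂(0.040/0.338) = -0.12316
  0.152·log₂(0.152/0.094) = 0.10539
D(P‖Q) = 1.5878 bits.

1.5878 bits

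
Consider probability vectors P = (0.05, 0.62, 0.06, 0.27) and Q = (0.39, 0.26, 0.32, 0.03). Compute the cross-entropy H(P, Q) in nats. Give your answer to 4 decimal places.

1.8974 nats

H(P,Q) = −Σ p·ln q.
  −0.05·ln(0.39) = 0.04708
  −0.62·ln(0.26) = 0.83519
  −0.06·ln(0.32) = 0.06837
  −0.27·ln(0.03) = 0.94677
H(P,Q) = 1.8974 nats.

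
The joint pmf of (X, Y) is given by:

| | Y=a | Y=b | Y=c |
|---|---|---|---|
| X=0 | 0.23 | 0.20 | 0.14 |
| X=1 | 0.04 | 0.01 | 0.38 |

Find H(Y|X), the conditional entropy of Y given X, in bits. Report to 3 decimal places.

Chain rule: H(Y|X) = H(X,Y) − H(X).
Marginals: p(X) = (0.5700, 0.4300), p(Y) = (0.2700, 0.2100, 0.5200).
H(X,Y) = 2.1318 bits; H(X) = 0.9858 bits.
H(Y|X) = 2.1318 − 0.9858 = 1.146 bits.

1.146 bits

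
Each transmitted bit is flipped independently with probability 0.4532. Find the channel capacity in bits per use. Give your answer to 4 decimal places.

0.0063 bits

Binary symmetric channel: C = 1 − h₂(ε) where h₂ is the binary entropy function.
h₂(0.4532) = −0.4532·log₂0.4532 − 0.5468·log₂0.5468 = 0.9937.
C = 1 − 0.9937 = 0.0063 bits per channel use.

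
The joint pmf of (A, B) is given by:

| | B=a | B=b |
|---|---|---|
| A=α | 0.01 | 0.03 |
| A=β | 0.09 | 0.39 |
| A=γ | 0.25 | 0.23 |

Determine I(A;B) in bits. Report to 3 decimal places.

0.088 bits

Marginals: p(A) = (0.0400, 0.4800, 0.4800), p(B) = (0.3500, 0.6500).
I(A;B) = Σ p(x,y)·log₂[p(x,y)/(p(x)p(y))].
  (α,a): 0.01·log₂(0.7143) = -0.0049
  (α,b): 0.03·log₂(1.1538) = 0.0062
  (β,a): 0.09·log₂(0.5357) = -0.0810
  (β,b): 0.39·log₂(1.2500) = 0.1256
  (γ,a): 0.25·log₂(1.4881) = 0.1434
  (γ,b): 0.23·log₂(0.7372) = -0.1012
Sum = 0.088 bits.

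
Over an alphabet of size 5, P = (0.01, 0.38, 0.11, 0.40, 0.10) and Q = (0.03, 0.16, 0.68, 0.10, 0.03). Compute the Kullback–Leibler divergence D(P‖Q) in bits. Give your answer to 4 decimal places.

D(P‖Q) = Σ p·log₂(p/q).
  0.01·log₂(0.01/0.03) = -0.01585
  0.38·log₂(0.38/0.16) = 0.47421
  0.11·log₂(0.11/0.68) = -0.28908
  0.40·log₂(0.40/0.10) = 0.80000
  0.10·log₂(0.10/0.03) = 0.17370
D(P‖Q) = 1.1430 bits.

1.1430 bits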